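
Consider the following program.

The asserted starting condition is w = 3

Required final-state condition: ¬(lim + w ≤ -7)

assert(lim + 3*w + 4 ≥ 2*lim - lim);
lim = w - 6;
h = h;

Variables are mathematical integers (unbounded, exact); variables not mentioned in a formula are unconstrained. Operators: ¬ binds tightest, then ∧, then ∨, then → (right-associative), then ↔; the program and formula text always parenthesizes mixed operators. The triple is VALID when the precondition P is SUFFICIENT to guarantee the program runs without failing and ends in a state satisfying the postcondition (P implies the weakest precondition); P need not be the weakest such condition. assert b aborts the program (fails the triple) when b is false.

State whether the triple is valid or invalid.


Working backward. After the program, ¬(lim + w ≤ -7) must hold.
Before h := h: ¬(lim + w ≤ -7)
Before lim := w - 6: ¬(2*w ≤ -1)
Before assert lim + 3*w + 4 ≥ 2*lim - lim: 3*w ≥ -4 ∧ (¬(2*w ≤ -1))
The weakest precondition is 3*w ≥ -4 ∧ (¬(2*w ≤ -1)).
Check whether w = 3 implies it.
Every state satisfying the precondition satisfies the weakest precondition: the implication holds.
Answer: valid


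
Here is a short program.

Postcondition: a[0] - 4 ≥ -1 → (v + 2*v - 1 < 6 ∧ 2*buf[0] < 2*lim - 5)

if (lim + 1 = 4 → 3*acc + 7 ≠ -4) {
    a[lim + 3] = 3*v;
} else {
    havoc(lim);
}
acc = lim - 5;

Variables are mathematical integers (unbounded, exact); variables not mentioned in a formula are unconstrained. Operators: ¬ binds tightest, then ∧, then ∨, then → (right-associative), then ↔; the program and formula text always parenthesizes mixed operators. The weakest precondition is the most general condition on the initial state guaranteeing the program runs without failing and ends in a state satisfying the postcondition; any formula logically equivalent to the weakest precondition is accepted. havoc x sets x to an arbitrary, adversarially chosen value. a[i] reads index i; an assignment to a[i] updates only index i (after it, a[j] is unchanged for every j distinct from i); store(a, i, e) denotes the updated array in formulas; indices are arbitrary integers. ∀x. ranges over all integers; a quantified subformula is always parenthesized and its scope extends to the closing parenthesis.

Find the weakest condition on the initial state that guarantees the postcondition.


Working backward. After the program, the postcondition a[0] - 4 ≥ -1 → (v + 2*v - 1 < 6 ∧ 2*buf[0] < 2*lim - 5) must hold; in canonical form it is a[0] ≥ 3 → (3*v < 7 ∧ 2*buf[0] < 2*lim - 5).
Before acc := lim - 5: a[0] ≥ 3 → (3*v < 7 ∧ 2*buf[0] < 2*lim - 5)
Then branch requires store(a, lim + 3, 3*v)[0] ≥ 3 → (3*v < 7 ∧ 2*buf[0] < 2*lim - 5); else branch requires ∀lim_1. (a[0] ≥ 3 → (3*v < 7 ∧ 2*buf[0] < 2*lim_1 - 5)).
Before the if: ((lim = 3 → 3*acc ≠ -11) → (store(a, lim + 3, 3*v)[0] ≥ 3 → (3*v < 7 ∧ 2*buf[0] < 2*lim - 5))) ∧ ((¬(lim = 3 → 3*acc ≠ -11)) → (∀lim_1. (a[0] ≥ 3 → (3*v < 7 ∧ 2*buf[0] < 2*lim_1 - 5))))
Answer: WP = ((lim = 3 → 3*acc ≠ -11) → (store(a, lim + 3, 3*v)[0] ≥ 3 → (3*v < 7 ∧ 2*buf[0] < 2*lim - 5))) ∧ ((¬(lim = 3 → 3*acc ≠ -11)) → (∀lim_1. (a[0] ≥ 3 → (3*v < 7 ∧ 2*buf[0] < 2*lim_1 - 5))))


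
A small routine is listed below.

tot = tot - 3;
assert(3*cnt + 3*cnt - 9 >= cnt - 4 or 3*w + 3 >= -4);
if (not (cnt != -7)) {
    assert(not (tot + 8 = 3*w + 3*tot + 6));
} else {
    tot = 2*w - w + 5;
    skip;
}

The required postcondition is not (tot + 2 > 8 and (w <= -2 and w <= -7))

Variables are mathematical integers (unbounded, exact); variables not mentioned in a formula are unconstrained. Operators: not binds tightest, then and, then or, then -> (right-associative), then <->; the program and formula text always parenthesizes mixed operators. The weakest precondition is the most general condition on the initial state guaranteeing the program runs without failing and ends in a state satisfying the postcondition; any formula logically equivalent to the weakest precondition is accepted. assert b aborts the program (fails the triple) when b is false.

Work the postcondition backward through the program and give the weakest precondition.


Working backward. After the program, the postcondition not (tot + 2 > 8 and (w <= -2 and w <= -7)) must hold; in canonical form it is not (tot > 6 and w <= -2 and w <= -7).
Then branch requires (not (2*tot + 3*w = 2)) and (not (tot > 6 and w <= -2 and w <= -7)); else branch requires not (w > 1 and w <= -2 and w <= -7).
Before the if: ((not (cnt != -7)) -> ((not (2*tot + 3*w = 2)) and (not (tot > 6 and w <= -2 and w <= -7)))) and (cnt != -7 -> (not (w > 1 and w <= -2 and w <= -7)))
Before assert 3*cnt + 3*cnt - 9 >= cnt - 4 or 3*w + 3 >= -4: (5*cnt >= 5 or 3*w >= -7) and ((not (cnt != -7)) -> ((not (2*tot + 3*w = 2)) and (not (tot > 6 and w <= -2 and w <= -7)))) and (cnt != -7 -> (not (w > 1 and w <= -2 and w <= -7)))
Before tot := tot - 3: (5*cnt >= 5 or 3*w >= -7) and ((not (cnt != -7)) -> ((not (2*tot + 3*w = 8)) and (not (tot > 9 and w <= -2 and w <= -7)))) and (cnt != -7 -> (not (w > 1 and w <= -2 and w <= -7)))
Answer: WP = (5*cnt >= 5 or 3*w >= -7) and ((not (cnt != -7)) -> ((not (2*tot + 3*w = 8)) and (not (tot > 9 and w <= -2 and w <= -7)))) and (cnt != -7 -> (not (w > 1 and w <= -2 and w <= -7)))


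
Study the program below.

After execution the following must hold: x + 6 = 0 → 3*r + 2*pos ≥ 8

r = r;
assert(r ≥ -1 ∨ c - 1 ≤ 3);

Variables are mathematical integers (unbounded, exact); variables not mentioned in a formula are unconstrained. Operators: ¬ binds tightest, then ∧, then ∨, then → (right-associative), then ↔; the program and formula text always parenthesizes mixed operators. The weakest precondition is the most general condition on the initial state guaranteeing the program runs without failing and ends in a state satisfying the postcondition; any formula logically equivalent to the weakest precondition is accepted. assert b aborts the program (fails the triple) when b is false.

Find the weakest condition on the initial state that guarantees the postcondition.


Working backward. After the program, the postcondition x + 6 = 0 → 3*r + 2*pos ≥ 8 must hold; in canonical form it is x = -6 → 2*pos + 3*r ≥ 8.
Before assert r ≥ -1 ∨ c - 1 ≤ 3: (r ≥ -1 ∨ c ≤ 4) ∧ (x = -6 → 2*pos + 3*r ≥ 8)
Before r := r: (r ≥ -1 ∨ c ≤ 4) ∧ (x = -6 → 2*pos + 3*r ≥ 8)
Answer: WP = (r ≥ -1 ∨ c ≤ 4) ∧ (x = -6 → 2*pos + 3*r ≥ 8)


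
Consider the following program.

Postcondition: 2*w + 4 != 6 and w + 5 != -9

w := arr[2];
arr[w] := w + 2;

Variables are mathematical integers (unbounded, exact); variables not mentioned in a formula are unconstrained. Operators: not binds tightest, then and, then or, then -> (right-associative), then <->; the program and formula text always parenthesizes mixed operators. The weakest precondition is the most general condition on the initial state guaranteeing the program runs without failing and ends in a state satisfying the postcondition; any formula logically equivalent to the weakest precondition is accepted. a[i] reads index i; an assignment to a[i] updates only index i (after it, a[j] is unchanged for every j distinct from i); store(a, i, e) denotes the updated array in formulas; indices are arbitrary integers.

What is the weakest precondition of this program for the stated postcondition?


Working backward. After the program, the postcondition 2*w + 4 != 6 and w + 5 != -9 must hold; in canonical form it is 2*w != 2 and w != -14.
Before arr[w] := w + 2: 2*w != 2 and w != -14
Before w := arr[2]: 2*arr[2] != 2 and arr[2] != -14
Answer: WP = 2*arr[2] != 2 and arr[2] != -14


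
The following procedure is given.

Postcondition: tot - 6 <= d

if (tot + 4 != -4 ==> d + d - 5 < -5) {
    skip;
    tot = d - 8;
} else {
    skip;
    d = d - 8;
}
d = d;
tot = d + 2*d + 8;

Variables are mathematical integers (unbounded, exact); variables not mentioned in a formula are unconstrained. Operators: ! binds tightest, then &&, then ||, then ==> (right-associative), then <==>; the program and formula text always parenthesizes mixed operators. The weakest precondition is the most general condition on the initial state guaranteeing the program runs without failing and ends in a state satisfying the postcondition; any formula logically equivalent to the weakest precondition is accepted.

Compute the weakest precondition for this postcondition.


Working backward. After the program, the postcondition tot - 6 <= d must hold; in canonical form it is tot <= d + 6.
Before tot := d + 2*d + 8: 2*d <= -2
Before d := d: 2*d <= -2
Then branch requires 2*d <= -2; else branch requires 2*d <= 14.
Before the if: ((tot != -8 ==> 2*d < 0) ==> 2*d <= -2) && ((!(tot != -8 ==> 2*d < 0)) ==> 2*d <= 14)
Answer: WP = ((tot != -8 ==> 2*d < 0) ==> 2*d <= -2) && ((!(tot != -8 ==> 2*d < 0)) ==> 2*d <= 14)


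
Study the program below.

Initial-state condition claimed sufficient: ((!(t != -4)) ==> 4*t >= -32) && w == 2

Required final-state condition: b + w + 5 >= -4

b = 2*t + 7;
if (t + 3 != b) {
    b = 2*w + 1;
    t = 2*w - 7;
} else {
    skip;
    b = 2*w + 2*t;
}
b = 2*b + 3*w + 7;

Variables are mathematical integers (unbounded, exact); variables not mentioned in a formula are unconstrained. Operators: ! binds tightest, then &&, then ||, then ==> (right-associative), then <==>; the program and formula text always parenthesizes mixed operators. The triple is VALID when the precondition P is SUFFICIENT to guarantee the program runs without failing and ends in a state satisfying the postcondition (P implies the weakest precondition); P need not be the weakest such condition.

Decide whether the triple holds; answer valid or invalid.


Working backward. After the program, the postcondition b + w + 5 >= -4 must hold; in canonical form it is b + w >= -9.
Before b := 2*b + 3*w + 7: 2*b + 4*w >= -16
Then branch requires 8*w >= -18; else branch requires 4*t + 8*w >= -16.
Before the if: (t != b - 3 ==> 8*w >= -18) && ((!(t != b - 3)) ==> 4*t + 8*w >= -16)
Before b := 2*t + 7: (t != -4 ==> 8*w >= -18) && ((!(t != -4)) ==> 4*t + 8*w >= -16)
The weakest precondition is (t != -4 ==> 8*w >= -18) && ((!(t != -4)) ==> 4*t + 8*w >= -16).
Check whether ((!(t != -4)) ==> 4*t >= -32) && w == 2 implies it.
Every state satisfying the precondition satisfies the weakest precondition: the implication holds.
Answer: valid


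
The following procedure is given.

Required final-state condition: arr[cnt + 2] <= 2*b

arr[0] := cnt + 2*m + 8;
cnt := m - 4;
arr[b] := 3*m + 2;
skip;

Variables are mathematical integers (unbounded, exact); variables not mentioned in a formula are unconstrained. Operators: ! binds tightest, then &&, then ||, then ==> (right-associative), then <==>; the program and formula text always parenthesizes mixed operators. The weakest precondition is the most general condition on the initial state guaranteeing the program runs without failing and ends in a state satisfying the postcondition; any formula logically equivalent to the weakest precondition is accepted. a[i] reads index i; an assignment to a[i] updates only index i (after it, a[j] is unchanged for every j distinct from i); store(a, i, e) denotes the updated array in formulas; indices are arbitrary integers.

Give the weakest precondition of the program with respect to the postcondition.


Working backward. After the program, arr[cnt + 2] <= 2*b must hold.
Before skip: arr[cnt + 2] <= 2*b
Before arr[b] := 3*m + 2: store(arr, b, 3*m + 2)[cnt + 2] <= 2*b
Before cnt := m - 4: store(arr, b, 3*m + 2)[m - 2] <= 2*b
Before arr[0] := cnt + 2*m + 8: store(store(arr, 0, cnt + 2*m + 8), b, 3*m + 2)[m - 2] <= 2*b
Answer: WP = store(store(arr, 0, cnt + 2*m + 8), b, 3*m + 2)[m - 2] <= 2*b


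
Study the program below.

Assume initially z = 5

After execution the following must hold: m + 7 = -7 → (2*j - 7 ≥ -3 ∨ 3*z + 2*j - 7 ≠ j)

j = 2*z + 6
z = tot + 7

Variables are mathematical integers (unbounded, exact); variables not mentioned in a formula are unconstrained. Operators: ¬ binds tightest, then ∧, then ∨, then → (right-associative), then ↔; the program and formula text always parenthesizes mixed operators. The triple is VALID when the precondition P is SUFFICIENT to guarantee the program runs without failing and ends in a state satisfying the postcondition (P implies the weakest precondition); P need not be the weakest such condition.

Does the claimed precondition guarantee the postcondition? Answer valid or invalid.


Working backward. After the program, the postcondition m + 7 = -7 → (2*j - 7 ≥ -3 ∨ 3*z + 2*j - 7 ≠ j) must hold; in canonical form it is m = -14 → (2*j ≥ 4 ∨ j + 3*z ≠ 7).
Before z := tot + 7: m = -14 → (2*j ≥ 4 ∨ j + 3*tot ≠ -14)
Before j := 2*z + 6: m = -14 → (4*z ≥ -8 ∨ 3*tot + 2*z ≠ -20)
The weakest precondition is m = -14 → (4*z ≥ -8 ∨ 3*tot + 2*z ≠ -20).
Check whether z = 5 implies it.
Every state satisfying the precondition satisfies the weakest precondition: the implication holds.
Answer: valid


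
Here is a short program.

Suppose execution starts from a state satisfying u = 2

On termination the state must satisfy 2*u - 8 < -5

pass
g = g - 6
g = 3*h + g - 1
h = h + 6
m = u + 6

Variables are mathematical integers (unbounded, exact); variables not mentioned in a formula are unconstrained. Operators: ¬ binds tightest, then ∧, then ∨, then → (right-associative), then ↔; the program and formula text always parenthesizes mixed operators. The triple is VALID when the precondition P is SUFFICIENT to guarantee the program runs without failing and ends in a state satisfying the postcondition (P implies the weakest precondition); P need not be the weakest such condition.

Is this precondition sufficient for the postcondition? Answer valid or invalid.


Working backward. After the program, the postcondition 2*u - 8 < -5 must hold; in canonical form it is 2*u < 3.
Before m := u + 6: 2*u < 3
Before h := h + 6: 2*u < 3
Before g := 3*h + g - 1: 2*u < 3
Before g := g - 6: 2*u < 3
Before skip: 2*u < 3
The weakest precondition is 2*u < 3.
Check whether u = 2 implies it.
Countermodel: at the initial state u = 2, the precondition holds but the weakest precondition fails.
Answer: invalid


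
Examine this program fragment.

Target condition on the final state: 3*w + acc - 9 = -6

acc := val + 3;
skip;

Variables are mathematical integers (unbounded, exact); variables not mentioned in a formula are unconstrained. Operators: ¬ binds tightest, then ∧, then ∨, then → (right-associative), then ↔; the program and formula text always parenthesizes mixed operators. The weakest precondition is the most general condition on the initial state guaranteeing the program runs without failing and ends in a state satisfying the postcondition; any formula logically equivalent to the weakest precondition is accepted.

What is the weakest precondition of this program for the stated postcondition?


Working backward. After the program, the postcondition 3*w + acc - 9 = -6 must hold; in canonical form it is acc + 3*w = 3.
Before skip: acc + 3*w = 3
Before acc := val + 3: val + 3*w = 0
Answer: WP = val + 3*w = 0


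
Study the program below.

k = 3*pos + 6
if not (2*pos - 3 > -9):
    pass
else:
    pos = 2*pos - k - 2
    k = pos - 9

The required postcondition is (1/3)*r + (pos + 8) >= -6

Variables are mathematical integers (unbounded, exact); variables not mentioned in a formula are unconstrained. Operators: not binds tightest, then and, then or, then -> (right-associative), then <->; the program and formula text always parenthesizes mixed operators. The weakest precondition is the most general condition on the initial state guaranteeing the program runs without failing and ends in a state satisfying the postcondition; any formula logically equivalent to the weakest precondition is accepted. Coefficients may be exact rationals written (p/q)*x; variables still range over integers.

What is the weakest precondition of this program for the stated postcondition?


Working backward. After the program, the postcondition (1/3)*r + (pos + 8) >= -6 must hold; in canonical form it is pos + (1/3)*r >= -14.
Then branch requires pos + (1/3)*r >= -14; else branch requires 2*pos + (1/3)*r >= k - 12.
Before the if: ((not (2*pos > -6)) -> pos + (1/3)*r >= -14) and (2*pos > -6 -> 2*pos + (1/3)*r >= k - 12)
Before k := 3*pos + 6: ((not (2*pos > -6)) -> pos + (1/3)*r >= -14) and (2*pos > -6 -> (1/3)*r >= pos - 6)
Answer: WP = ((not (2*pos > -6)) -> pos + (1/3)*r >= -14) and (2*pos > -6 -> (1/3)*r >= pos - 6)


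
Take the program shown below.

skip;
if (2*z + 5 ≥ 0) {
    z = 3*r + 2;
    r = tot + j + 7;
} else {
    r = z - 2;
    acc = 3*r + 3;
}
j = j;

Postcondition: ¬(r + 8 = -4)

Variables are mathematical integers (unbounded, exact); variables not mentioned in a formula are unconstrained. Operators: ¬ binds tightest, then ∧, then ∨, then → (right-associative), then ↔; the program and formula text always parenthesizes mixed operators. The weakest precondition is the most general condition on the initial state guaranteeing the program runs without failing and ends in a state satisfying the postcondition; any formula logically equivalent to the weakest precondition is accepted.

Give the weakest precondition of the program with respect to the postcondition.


Working backward. After the program, the postcondition ¬(r + 8 = -4) must hold; in canonical form it is ¬(r = -12).
Before j := j: ¬(r = -12)
Then branch requires ¬(j + tot = -19); else branch requires ¬(z = -10).
Before the if: (2*z ≥ -5 → (¬(j + tot = -19))) ∧ ((¬(2*z ≥ -5)) → (¬(z = -10)))
Before skip: (2*z ≥ -5 → (¬(j + tot = -19))) ∧ ((¬(2*z ≥ -5)) → (¬(z = -10)))
Answer: WP = (2*z ≥ -5 → (¬(j + tot = -19))) ∧ ((¬(2*z ≥ -5)) → (¬(z = -10)))


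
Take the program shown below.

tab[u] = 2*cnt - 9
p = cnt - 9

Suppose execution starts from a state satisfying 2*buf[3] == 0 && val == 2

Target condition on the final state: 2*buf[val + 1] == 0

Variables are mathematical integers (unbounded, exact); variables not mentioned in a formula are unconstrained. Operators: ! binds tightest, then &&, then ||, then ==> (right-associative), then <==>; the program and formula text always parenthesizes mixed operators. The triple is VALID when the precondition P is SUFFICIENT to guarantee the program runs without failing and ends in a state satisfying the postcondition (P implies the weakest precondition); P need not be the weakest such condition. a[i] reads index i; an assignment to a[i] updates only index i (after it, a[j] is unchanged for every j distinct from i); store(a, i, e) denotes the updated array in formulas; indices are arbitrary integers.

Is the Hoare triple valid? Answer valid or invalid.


Working backward. After the program, 2*buf[val + 1] == 0 must hold.
Before p := cnt - 9: 2*buf[val + 1] == 0
Before tab[u] := 2*cnt - 9: 2*buf[val + 1] == 0
The weakest precondition is 2*buf[val + 1] == 0.
Check whether 2*buf[3] == 0 && val == 2 implies it.
Every state satisfying the precondition satisfies the weakest precondition: the implication holds.
Answer: valid


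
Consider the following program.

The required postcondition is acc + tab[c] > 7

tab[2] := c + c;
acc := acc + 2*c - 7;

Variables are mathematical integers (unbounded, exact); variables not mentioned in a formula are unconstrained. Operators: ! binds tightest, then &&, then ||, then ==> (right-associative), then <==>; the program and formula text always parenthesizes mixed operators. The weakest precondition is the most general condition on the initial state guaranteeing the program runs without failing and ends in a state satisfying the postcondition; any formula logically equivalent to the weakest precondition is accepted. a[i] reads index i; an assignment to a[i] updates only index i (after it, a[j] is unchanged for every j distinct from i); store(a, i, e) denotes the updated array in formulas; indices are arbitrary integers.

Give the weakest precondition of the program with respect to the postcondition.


Working backward. After the program, the postcondition acc + tab[c] > 7 must hold; in canonical form it is tab[c] + acc > 7.
Before acc := acc + 2*c - 7: tab[c] + acc + 2*c > 14
Before tab[2] := c + c: store(tab, 2, 2*c)[c] + acc + 2*c > 14
Answer: WP = store(tab, 2, 2*c)[c] + acc + 2*c > 14


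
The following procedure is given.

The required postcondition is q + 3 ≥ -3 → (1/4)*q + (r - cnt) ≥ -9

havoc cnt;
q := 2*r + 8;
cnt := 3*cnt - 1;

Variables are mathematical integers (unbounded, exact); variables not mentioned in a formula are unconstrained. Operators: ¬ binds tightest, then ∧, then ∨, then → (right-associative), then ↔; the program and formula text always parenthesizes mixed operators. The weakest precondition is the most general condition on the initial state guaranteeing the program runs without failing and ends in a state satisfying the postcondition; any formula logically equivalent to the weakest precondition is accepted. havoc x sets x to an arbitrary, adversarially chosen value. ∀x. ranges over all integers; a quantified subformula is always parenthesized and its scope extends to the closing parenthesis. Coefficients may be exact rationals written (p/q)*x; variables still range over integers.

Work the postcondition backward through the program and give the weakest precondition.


Working backward. After the program, the postcondition q + 3 ≥ -3 → (1/4)*q + (r - cnt) ≥ -9 must hold; in canonical form it is q ≥ -6 → (1/4)*q + r ≥ cnt - 9.
Before cnt := 3*cnt - 1: q ≥ -6 → (1/4)*q + r ≥ 3*cnt - 10
Before q := 2*r + 8: 2*r ≥ -14 → (3/2)*r ≥ 3*cnt - 12
Before havoc cnt: ∀cnt_1. (2*r ≥ -14 → (3/2)*r ≥ 3*cnt_1 - 12)
Answer: WP = ∀cnt_1. (2*r ≥ -14 → (3/2)*r ≥ 3*cnt_1 - 12)


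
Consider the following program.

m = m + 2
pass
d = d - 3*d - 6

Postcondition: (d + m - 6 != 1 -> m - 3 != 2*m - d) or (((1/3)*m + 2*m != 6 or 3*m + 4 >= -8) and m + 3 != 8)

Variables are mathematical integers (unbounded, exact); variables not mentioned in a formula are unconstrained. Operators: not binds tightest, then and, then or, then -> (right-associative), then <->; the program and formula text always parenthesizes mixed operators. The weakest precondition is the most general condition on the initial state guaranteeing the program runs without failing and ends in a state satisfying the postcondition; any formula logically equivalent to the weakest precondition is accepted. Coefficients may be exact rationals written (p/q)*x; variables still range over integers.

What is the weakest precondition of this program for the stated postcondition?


Working backward. After the program, the postcondition (d + m - 6 != 1 -> m - 3 != 2*m - d) or (((1/3)*m + 2*m != 6 or 3*m + 4 >= -8) and m + 3 != 8) must hold; in canonical form it is (d + m != 7 -> d != m + 3) or (((7/3)*m != 6 or 3*m >= -12) and m != 5).
Before d := d - 3*d - 6: (m != 2*d + 13 -> 2*d + m != -9) or (((7/3)*m != 6 or 3*m >= -12) and m != 5)
Before skip: (m != 2*d + 13 -> 2*d + m != -9) or (((7/3)*m != 6 or 3*m >= -12) and m != 5)
Before m := m + 2: (m != 2*d + 11 -> 2*d + m != -11) or (((7/3)*m != 4/3 or 3*m >= -18) and m != 3)
Answer: WP = (m != 2*d + 11 -> 2*d + m != -11) or (((7/3)*m != 4/3 or 3*m >= -18) and m != 3)


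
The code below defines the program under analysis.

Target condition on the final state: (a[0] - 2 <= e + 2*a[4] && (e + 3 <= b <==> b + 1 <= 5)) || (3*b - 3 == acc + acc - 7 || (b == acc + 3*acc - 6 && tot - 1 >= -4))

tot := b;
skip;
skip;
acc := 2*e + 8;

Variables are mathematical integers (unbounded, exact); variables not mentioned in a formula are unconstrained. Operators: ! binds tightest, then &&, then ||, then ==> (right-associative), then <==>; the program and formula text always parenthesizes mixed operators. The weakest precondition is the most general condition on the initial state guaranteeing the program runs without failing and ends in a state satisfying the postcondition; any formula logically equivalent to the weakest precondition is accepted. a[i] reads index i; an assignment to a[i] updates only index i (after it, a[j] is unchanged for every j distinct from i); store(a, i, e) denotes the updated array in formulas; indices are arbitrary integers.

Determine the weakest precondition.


Working backward. After the program, the postcondition (a[0] - 2 <= e + 2*a[4] && (e + 3 <= b <==> b + 1 <= 5)) || (3*b - 3 == acc + acc - 7 || (b == acc + 3*acc - 6 && tot - 1 >= -4)) must hold; in canonical form it is (a[0] <= 2*a[4] + e + 2 && (e <= b - 3 <==> b <= 4)) || 3*b == 2*acc - 4 || (b == 4*acc - 6 && tot >= -3).
Before acc := 2*e + 8: (a[0] <= 2*a[4] + e + 2 && (e <= b - 3 <==> b <= 4)) || 3*b == 4*e + 12 || (b == 8*e + 26 && tot >= -3)
Before skip: (a[0] <= 2*a[4] + e + 2 && (e <= b - 3 <==> b <= 4)) || 3*b == 4*e + 12 || (b == 8*e + 26 && tot >= -3)
Before skip: (a[0] <= 2*a[4] + e + 2 && (e <= b - 3 <==> b <= 4)) || 3*b == 4*e + 12 || (b == 8*e + 26 && tot >= -3)
Before tot := b: (a[0] <= 2*a[4] + e + 2 && (e <= b - 3 <==> b <= 4)) || 3*b == 4*e + 12 || (b == 8*e + 26 && b >= -3)
Answer: WP = (a[0] <= 2*a[4] + e + 2 && (e <= b - 3 <==> b <= 4)) || 3*b == 4*e + 12 || (b == 8*e + 26 && b >= -3)


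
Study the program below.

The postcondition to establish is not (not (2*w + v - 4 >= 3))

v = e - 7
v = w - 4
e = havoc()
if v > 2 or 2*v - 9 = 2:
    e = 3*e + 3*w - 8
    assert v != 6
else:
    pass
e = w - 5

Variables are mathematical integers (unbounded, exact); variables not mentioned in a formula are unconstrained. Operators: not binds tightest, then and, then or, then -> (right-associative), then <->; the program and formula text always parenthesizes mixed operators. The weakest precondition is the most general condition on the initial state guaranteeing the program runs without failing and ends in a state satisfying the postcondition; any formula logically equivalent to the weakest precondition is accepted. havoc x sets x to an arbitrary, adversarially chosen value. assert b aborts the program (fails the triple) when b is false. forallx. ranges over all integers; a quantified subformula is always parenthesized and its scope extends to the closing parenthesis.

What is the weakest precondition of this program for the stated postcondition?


Working backward. After the program, the postcondition not (not (2*w + v - 4 >= 3)) must hold; in canonical form it is v + 2*w >= 7.
Before e := w - 5: v + 2*w >= 7
Then branch requires v != 6 and v + 2*w >= 7; else branch requires v + 2*w >= 7.
Before the if: ((v > 2 or 2*v = 11) -> (v != 6 and v + 2*w >= 7)) and ((not (v > 2 or 2*v = 11)) -> v + 2*w >= 7)
Before havoc e: ((v > 2 or 2*v = 11) -> (v != 6 and v + 2*w >= 7)) and ((not (v > 2 or 2*v = 11)) -> v + 2*w >= 7)
Before v := w - 4: ((w > 6 or 2*w = 19) -> (w != 10 and 3*w >= 11)) and ((not (w > 6 or 2*w = 19)) -> 3*w >= 11)
Before v := e - 7: ((w > 6 or 2*w = 19) -> (w != 10 and 3*w >= 11)) and ((not (w > 6 or 2*w = 19)) -> 3*w >= 11)
Answer: WP = ((w > 6 or 2*w = 19) -> (w != 10 and 3*w >= 11)) and ((not (w > 6 or 2*w = 19)) -> 3*w >= 11)


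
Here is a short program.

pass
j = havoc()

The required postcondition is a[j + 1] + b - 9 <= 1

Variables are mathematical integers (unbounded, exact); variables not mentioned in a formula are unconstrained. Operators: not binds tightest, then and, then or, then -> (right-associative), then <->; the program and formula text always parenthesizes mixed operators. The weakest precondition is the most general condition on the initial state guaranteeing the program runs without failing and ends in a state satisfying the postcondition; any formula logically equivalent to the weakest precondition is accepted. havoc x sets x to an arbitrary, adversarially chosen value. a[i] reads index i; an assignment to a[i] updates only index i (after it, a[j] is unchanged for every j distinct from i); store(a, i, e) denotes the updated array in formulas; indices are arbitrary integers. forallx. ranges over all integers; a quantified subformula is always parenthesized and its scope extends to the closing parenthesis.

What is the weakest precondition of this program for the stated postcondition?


Working backward. After the program, the postcondition a[j + 1] + b - 9 <= 1 must hold; in canonical form it is a[j + 1] + b <= 10.
Before havoc j: forall j_1. a[j_1 + 1] + b <= 10
Before skip: forall j_1. a[j_1 + 1] + b <= 10
Answer: WP = forall j_1. a[j_1 + 1] + b <= 10


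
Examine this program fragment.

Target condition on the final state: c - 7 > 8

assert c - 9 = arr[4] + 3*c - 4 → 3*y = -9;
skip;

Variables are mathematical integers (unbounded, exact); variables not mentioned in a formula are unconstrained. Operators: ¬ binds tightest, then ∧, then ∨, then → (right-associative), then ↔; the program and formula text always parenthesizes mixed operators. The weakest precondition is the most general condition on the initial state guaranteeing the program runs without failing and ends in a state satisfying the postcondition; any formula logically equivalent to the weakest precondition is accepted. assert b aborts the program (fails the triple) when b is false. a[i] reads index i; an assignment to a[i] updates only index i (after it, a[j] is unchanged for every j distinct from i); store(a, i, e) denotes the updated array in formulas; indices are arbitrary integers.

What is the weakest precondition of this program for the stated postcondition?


Working backward. After the program, the postcondition c - 7 > 8 must hold; in canonical form it is c > 15.
Before skip: c > 15
Before assert c - 9 = arr[4] + 3*c - 4 → 3*y = -9: (arr[4] + 2*c = -5 → 3*y = -9) ∧ c > 15
Answer: WP = (arr[4] + 2*c = -5 → 3*y = -9) ∧ c > 15


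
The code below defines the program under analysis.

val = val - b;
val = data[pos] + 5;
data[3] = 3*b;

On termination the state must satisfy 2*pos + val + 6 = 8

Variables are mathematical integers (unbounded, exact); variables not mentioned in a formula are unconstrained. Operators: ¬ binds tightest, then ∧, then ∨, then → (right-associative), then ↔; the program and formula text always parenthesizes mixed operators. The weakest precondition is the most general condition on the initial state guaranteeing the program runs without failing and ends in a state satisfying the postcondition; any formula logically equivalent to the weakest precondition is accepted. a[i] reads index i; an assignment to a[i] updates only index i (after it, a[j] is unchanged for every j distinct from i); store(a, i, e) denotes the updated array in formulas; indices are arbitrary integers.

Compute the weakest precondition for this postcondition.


Working backward. After the program, the postcondition 2*pos + val + 6 = 8 must hold; in canonical form it is 2*pos + val = 2.
Before data[3] := 3*b: 2*pos + val = 2
Before val := data[pos] + 5: data[pos] + 2*pos = -3
Before val := val - b: data[pos] + 2*pos = -3
Answer: WP = data[pos] + 2*pos = -3


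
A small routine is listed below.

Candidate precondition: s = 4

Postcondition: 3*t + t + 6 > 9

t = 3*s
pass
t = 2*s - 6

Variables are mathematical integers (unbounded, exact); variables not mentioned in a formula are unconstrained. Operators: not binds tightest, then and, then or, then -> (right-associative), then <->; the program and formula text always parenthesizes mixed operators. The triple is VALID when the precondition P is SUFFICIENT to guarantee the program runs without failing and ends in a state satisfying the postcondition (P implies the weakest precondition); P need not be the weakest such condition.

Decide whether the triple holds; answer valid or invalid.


Working backward. After the program, the postcondition 3*t + t + 6 > 9 must hold; in canonical form it is 4*t > 3.
Before t := 2*s - 6: 8*s > 27
Before skip: 8*s > 27
Before t := 3*s: 8*s > 27
The weakest precondition is 8*s > 27.
Check whether s = 4 implies it.
Every state satisfying the precondition satisfies the weakest precondition: the implication holds.
Answer: valid


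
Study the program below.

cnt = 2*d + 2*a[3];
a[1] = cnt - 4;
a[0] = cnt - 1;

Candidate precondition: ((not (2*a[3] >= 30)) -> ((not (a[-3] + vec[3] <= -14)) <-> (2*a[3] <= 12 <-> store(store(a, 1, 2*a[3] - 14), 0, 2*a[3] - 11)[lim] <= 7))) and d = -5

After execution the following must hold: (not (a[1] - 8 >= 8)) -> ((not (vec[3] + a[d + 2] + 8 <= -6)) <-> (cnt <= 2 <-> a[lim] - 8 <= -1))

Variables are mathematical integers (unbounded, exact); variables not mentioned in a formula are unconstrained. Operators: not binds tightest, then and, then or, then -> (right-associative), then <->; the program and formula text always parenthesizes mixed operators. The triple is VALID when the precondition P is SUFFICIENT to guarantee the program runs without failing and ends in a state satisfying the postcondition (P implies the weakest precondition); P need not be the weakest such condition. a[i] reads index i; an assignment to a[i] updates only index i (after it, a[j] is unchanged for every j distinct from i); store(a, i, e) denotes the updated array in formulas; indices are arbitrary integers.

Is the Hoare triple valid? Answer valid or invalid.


Working backward. After the program, the postcondition (not (a[1] - 8 >= 8)) -> ((not (vec[3] + a[d + 2] + 8 <= -6)) <-> (cnt <= 2 <-> a[lim] - 8 <= -1)) must hold; in canonical form it is (not (a[1] >= 16)) -> ((not (a[d + 2] + vec[3] <= -14)) <-> (cnt <= 2 <-> a[lim] <= 7)).
Before a[0] := cnt - 1: (not (a[1] >= 16)) -> ((not (vec[3] + store(a, 0, cnt - 1)[d + 2] <= -14)) <-> (cnt <= 2 <-> store(a, 0, cnt - 1)[lim] <= 7))
Before a[1] := cnt - 4: (not (cnt >= 20)) -> ((not (vec[3] + store(store(a, 1, cnt - 4), 0, cnt - 1)[d + 2] <= -14)) <-> (cnt <= 2 <-> store(store(a, 1, cnt - 4), 0, cnt - 1)[lim] <= 7))
Before cnt := 2*d + 2*a[3]: (not (2*a[3] + 2*d >= 20)) -> ((not (vec[3] + store(store(a, 1, 2*a[3] + 2*d - 4), 0, 2*a[3] + 2*d - 1)[d + 2] <= -14)) <-> (2*a[3] + 2*d <= 2 <-> store(store(a, 1, 2*a[3] + 2*d - 4), 0, 2*a[3] + 2*d - 1)[lim] <= 7))
The weakest precondition is (not (2*a[3] + 2*d >= 20)) -> ((not (vec[3] + store(store(a, 1, 2*a[3] + 2*d - 4), 0, 2*a[3] + 2*d - 1)[d + 2] <= -14)) <-> (2*a[3] + 2*d <= 2 <-> store(store(a, 1, 2*a[3] + 2*d - 4), 0, 2*a[3] + 2*d - 1)[lim] <= 7)).
Check whether ((not (2*a[3] >= 30)) -> ((not (a[-3] + vec[3] <= -14)) <-> (2*a[3] <= 12 <-> store(store(a, 1, 2*a[3] - 14), 0, 2*a[3] - 11)[lim] <= 7))) and d = -5 implies it.
Every state satisfying the precondition satisfies the weakest precondition: the implication holds.
Answer: valid


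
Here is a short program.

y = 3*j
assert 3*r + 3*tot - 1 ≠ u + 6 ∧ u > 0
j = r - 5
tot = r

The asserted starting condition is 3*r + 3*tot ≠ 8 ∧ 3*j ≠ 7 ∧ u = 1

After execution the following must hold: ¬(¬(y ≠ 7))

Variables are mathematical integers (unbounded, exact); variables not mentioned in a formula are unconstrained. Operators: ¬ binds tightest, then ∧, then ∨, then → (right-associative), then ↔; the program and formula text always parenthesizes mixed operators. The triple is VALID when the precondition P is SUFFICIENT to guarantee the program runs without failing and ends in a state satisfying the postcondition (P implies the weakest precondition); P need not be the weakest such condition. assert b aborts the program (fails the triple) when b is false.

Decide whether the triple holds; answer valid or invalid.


Working backward. After the program, the postcondition ¬(¬(y ≠ 7)) must hold; in canonical form it is y ≠ 7.
Before tot := r: y ≠ 7
Before j := r - 5: y ≠ 7
Before assert 3*r + 3*tot - 1 ≠ u + 6 ∧ u > 0: 3*r + 3*tot ≠ u + 7 ∧ u > 0 ∧ y ≠ 7
Before y := 3*j: 3*r + 3*tot ≠ u + 7 ∧ u > 0 ∧ 3*j ≠ 7
The weakest precondition is 3*r + 3*tot ≠ u + 7 ∧ u > 0 ∧ 3*j ≠ 7.
Check whether 3*r + 3*tot ≠ 8 ∧ 3*j ≠ 7 ∧ u = 1 implies it.
Every state satisfying the precondition satisfies the weakest precondition: the implication holds.
Answer: valid


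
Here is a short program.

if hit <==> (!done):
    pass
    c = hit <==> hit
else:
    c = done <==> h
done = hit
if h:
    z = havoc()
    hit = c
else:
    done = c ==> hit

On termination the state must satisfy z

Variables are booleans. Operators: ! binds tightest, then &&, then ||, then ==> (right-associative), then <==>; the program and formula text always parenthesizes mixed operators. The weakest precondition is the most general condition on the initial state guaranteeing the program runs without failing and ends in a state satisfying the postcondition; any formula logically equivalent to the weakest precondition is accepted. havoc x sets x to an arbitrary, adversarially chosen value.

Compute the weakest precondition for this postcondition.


Working backward. After the program, z must hold.
Then branch requires false; else branch requires z.
Before the if: (!h) && ((!h) ==> z)
Before done := hit: (!h) && ((!h) ==> z)
Then branch requires (!h) && ((!h) ==> z); else branch requires (!h) && ((!h) ==> z).
Before the if: ((hit <==> (!done)) ==> ((!h) && ((!h) ==> z))) && ((!(hit <==> (!done))) ==> ((!h) && ((!h) ==> z)))
Answer: WP = ((hit <==> (!done)) ==> ((!h) && ((!h) ==> z))) && ((!(hit <==> (!done))) ==> ((!h) && ((!h) ==> z)))


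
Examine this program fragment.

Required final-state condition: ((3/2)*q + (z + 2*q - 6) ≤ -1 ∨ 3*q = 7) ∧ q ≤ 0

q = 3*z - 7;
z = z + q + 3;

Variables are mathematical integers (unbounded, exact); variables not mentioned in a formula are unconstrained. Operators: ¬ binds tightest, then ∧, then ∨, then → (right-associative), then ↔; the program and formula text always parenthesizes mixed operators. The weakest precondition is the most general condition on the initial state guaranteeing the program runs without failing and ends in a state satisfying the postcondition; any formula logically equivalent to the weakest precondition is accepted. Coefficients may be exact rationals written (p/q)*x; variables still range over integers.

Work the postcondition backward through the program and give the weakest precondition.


Working backward. After the program, the postcondition ((3/2)*q + (z + 2*q - 6) ≤ -1 ∨ 3*q = 7) ∧ q ≤ 0 must hold; in canonical form it is ((7/2)*q + z ≤ 5 ∨ 3*q = 7) ∧ q ≤ 0.
Before z := z + q + 3: ((9/2)*q + z ≤ 2 ∨ 3*q = 7) ∧ q ≤ 0
Before q := 3*z - 7: ((29/2)*z ≤ 67/2 ∨ 9*z = 28) ∧ 3*z ≤ 7
Answer: WP = ((29/2)*z ≤ 67/2 ∨ 9*z = 28) ∧ 3*z ≤ 7


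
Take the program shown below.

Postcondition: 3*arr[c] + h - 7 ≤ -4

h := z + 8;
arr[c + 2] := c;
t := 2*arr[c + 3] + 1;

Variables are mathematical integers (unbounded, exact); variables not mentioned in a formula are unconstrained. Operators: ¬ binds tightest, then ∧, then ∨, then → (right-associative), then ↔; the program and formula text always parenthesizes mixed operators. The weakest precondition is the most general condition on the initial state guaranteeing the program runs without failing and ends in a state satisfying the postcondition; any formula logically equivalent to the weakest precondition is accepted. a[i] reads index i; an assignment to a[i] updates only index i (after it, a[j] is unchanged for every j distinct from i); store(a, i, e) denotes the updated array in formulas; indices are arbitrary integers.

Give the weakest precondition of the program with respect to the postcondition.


Working backward. After the program, the postcondition 3*arr[c] + h - 7 ≤ -4 must hold; in canonical form it is 3*arr[c] + h ≤ 3.
Before t := 2*arr[c + 3] + 1: 3*arr[c] + h ≤ 3
Before arr[c + 2] := c: 3*store(arr, c + 2, c)[c] + h ≤ 3
Before h := z + 8: 3*store(arr, c + 2, c)[c] + z ≤ -5
Answer: WP = 3*store(arr, c + 2, c)[c] + z ≤ -5


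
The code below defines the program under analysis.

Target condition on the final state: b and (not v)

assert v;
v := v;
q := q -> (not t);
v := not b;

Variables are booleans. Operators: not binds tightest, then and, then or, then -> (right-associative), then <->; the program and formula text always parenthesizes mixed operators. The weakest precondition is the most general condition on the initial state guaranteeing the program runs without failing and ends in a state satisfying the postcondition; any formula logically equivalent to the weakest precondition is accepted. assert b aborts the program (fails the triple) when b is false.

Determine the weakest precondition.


Working backward. After the program, b and (not v) must hold.
Before v := not b: b
Before q := q -> (not t): b
Before v := v: b
Before assert v: v and b
Answer: WP = v and b
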